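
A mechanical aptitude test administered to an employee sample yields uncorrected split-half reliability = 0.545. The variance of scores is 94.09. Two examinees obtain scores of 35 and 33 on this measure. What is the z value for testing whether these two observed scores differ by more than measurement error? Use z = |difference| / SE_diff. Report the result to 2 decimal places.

SD = √94.09 ≃ 9.700
Full-length reliability (Spearman-Brown) = 2(0.545)/(1+0.545) ≃ 0.706
SEM = 9.700 * √(1 − 0.706) = 9.700 * √0.294 ≃ 9.700 * 0.543 ≃ 5.264
SE_diff = SEM * √2 ≃ 5.264 * 1.414 ≃ 7.444
z = 2 / 7.444 ≃ 0.269

0.27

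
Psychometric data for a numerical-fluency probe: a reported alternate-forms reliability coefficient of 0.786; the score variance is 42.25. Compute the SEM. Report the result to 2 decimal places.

3.01

SD = √42.25 = 6.500
The standard error of measurement is 6.500·√(1 − 0.786) ≈ 6.500·0.463 ≈ 3.007.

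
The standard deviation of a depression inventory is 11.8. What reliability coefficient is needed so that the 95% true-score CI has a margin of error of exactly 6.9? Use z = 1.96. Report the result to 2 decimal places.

0.91

Required SEM = 6.9 / 1.96 ≈ 3.5204
r = 1 − (SEM / SD)² = 1 − (3.5204 / 11.8)² ≈ 1 − 0.0890 ≈ 0.9110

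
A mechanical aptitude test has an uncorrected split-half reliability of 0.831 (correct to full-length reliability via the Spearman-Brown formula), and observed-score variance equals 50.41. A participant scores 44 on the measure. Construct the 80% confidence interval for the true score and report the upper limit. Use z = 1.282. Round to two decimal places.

SD = √50.41 ≈ 7.100
Spearman-Brown: r = 2(0.831) / (1 + 0.831) = 1.662 / 1.831 ≈ 0.908
SEM = 7.100 · √(1 − 0.908) = 7.100 · √0.092 ≈ 7.100 · 0.304 ≈ 2.157
Half-width = 1.282·2.157 ≈ 2.765
Upper limit = 44 + 2.765 ≈ 46.765

46.77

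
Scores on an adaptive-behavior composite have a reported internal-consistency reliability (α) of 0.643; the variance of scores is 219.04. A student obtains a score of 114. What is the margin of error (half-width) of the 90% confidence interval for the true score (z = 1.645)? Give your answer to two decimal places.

14.55

SD = √219.04 = 14.8000
SEM = 14.8000 × √(1 − 0.6430) = 14.8000 × √0.3570 ≃ 14.8000 × 0.5975 ≃ 8.8429
1.645 × SEM ≃ 14.5466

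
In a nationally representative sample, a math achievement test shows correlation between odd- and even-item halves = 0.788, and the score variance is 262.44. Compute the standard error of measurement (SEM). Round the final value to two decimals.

5.58

SD = √262.44 ≈ 16.20000
r_full = 2·0.788 / (1 + 0.788) ≈ 0.88143
SEM = 16.20000*√(1 − 0.88143) ≈ 5.57827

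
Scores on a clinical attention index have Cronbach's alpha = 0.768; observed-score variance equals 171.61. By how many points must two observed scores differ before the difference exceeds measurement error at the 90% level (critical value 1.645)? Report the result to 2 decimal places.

14.68

σ = 171.61^(1/2) = 13.10000
SEM = 13.10000 · √(1 − 0.76800) = 13.10000 · √0.23200 ≈ 13.10000 · 0.48166 ≈ 6.30980
SE_diff = SEM · √2 ≈ 6.30980 · 1.41421 ≈ 8.92340
Minimum reliable difference = 1.645 · SE_diff ≈ 1.645 · 8.92340 ≈ 14.67899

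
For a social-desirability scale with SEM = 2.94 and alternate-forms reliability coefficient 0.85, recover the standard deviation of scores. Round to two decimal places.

7.59

SD = SEM / √(1 − r) = 2.94 / √0.1500 ≈ 2.94 / 0.3873 ≈ 7.5910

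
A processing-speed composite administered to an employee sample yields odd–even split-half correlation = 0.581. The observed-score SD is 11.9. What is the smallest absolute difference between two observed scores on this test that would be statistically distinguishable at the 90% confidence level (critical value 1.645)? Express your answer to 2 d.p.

r_full = 2·0.581 / (1 + 0.581) ≈ 0.73498
SEM = 11.90000 · √(1 − 0.73498) = 11.90000 · √0.26502 ≈ 11.90000 · 0.51480 ≈ 6.12616
SE_diff = √2 · SEM ≈ 8.66369
Minimum reliable difference = 1.645 · SE_diff ≈ 1.645 · 8.66369 ≈ 14.25177

14.25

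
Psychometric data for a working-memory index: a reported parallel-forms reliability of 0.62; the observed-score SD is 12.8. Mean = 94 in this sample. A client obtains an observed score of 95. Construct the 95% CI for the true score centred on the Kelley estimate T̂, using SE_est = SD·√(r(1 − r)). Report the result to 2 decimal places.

[82.44, 106.80]

T̂ = 0.62000(95) + 0.38000(94) ≈ 94.62000
SE_est = SD * √(r(1 − r)) = 12.80000 * √0.23560 ≈ 12.80000 * 0.48539 ≈ 6.21295
CI = 94.62000 ± 1.96 * 6.21295 → [82.44262, 106.79738]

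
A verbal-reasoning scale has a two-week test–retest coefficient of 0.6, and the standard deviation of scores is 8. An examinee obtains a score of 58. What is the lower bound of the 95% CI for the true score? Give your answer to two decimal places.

48.08

The standard error of measurement is 8.000×√(1 − 0.600) ≈ 8.000×0.632 ≈ 5.060.
Half-width = 1.96×5.060 ≈ 9.917
Lower limit = 58 − 9.917 ≈ 48.083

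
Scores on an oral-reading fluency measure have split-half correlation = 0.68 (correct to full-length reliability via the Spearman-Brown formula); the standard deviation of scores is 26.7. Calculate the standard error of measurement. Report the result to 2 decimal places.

11.65

r_full = 2·0.68 / (1 + 0.68) ≃ 0.80952
The standard error of measurement is 26.70000×√(1 − 0.80952) ≃ 26.70000×0.43644 ≃ 11.65284.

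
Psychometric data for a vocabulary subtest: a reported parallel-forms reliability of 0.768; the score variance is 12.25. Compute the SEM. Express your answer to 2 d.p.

1.69

SD = √12.25 ≈ 3.5000
The standard error of measurement is 3.5000×√(1 − 0.7680) ≈ 3.5000×0.4817 ≈ 1.6858.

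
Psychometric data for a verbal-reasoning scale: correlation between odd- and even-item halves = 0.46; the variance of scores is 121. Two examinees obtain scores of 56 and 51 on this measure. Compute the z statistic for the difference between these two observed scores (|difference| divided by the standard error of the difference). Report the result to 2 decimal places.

0.53

σ = 121^(1/2) = 11.0000
Full-length reliability (Spearman-Brown) = 2(0.46)/(1+0.46) ≈ 0.6301
The standard error of measurement is 11.0000×√(1 − 0.6301) ≈ 11.0000×0.6082 ≈ 6.6898.
SE_diff = SEM × √2 ≈ 6.6898 × 1.4142 ≈ 9.4608
z = 5 / 9.4608 ≈ 0.5285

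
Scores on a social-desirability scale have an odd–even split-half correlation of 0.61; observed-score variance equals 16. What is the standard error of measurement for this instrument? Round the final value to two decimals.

SD = √16 = 4.000
r_full = 2·0.61 / (1 + 0.61) ≈ 0.758
SEM = 4.000*√(1 − 0.758) ≈ 1.969

1.97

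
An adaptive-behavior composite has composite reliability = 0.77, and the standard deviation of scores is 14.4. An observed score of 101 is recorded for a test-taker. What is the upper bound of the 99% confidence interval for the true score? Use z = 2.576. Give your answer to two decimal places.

118.79

The standard error of measurement is 14.4000·√(1 − 0.7700) ≈ 14.4000·0.4796 ≈ 6.9060.
Margin = 2.576 · 6.9060 ≈ 17.7898
Upper bound: 101 + 17.7898 = 118.7898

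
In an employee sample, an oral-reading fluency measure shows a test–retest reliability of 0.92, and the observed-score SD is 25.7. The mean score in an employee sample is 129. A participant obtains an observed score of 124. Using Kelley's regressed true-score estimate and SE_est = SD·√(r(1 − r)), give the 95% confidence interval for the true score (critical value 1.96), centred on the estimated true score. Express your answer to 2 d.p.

T̂ = 0.920(124) + 0.080(129) ≈ 124.400
SE_est = SD * √(r(1 − r)) = 25.700 * √0.074 ≈ 25.700 * 0.271 ≈ 6.972
CI = 124.400 ± 1.96 * 6.972 → [110.734, 138.066]

[110.73, 138.07]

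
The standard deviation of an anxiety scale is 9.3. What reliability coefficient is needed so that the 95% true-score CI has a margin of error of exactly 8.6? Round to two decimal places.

SEM needed = half-width / z = 8.6/1.96 ≃ 4.3878
Required reliability = 1 − (SEM/SD)² = 1 − 0.2226 ≃ 0.7774

0.78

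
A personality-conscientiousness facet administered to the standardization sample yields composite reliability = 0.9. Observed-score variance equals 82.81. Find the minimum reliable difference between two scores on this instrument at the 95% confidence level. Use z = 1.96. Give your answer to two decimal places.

SD = √82.81 ≈ 9.100
The standard error of measurement is 9.100*√(1 − 0.900) ≈ 9.100*0.316 ≈ 2.878.
SE_diff = √2 * SEM ≈ 4.070
Minimum reliable difference = 1.96 * SE_diff ≈ 1.96 * 4.070 ≈ 7.977

7.98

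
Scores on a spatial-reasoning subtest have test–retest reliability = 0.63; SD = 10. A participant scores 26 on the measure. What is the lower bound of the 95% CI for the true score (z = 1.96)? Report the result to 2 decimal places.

14.08

The standard error of measurement is 10.000·√(1 − 0.630) ≈ 10.000·0.608 ≈ 6.083.
Half-width = 1.96·6.083 ≈ 11.922
Lower limit = 26 − 11.922 ≈ 14.078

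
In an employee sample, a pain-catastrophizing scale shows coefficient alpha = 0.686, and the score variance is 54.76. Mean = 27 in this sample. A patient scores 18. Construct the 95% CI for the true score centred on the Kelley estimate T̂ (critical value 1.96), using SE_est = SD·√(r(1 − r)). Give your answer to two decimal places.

[14.09, 27.56]

σ = 54.76^(1/2) = 7.400
T̂ = 0.686(18) + 0.314(27) ≈ 20.826
SE_est = 7.400·√(0.686·0.314) ≈ 3.434
95% CI: 20.826 ± 6.732 ≈ (14.094, 27.558)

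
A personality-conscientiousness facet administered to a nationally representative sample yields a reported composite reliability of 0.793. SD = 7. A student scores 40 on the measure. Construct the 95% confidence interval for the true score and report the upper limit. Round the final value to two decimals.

The standard error of measurement is 7.0000·√(1 − 0.7930) ≃ 7.0000·0.4550 ≃ 3.1848.
Margin = 1.96 · 3.1848 ≃ 6.2422
Upper bound: 40 + 6.2422 = 46.2422

46.24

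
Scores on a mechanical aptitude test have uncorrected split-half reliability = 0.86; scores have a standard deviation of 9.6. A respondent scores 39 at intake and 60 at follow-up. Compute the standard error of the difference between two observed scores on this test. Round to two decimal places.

Spearman-Brown: r = 2(0.86) / (1 + 0.86) = 1.7200 / 1.8600 ≈ 0.9247
The standard error of measurement is 9.6000*√(1 − 0.9247) ≈ 9.6000*0.2744 ≈ 2.6338.
Standard error of the difference = 2.6338·√2 ≈ 3.7247

3.72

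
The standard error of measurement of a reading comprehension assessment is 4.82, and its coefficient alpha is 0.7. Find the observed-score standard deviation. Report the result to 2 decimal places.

SD = 4.82 / √(1 − 0.7) ≈ 8.80008

8.80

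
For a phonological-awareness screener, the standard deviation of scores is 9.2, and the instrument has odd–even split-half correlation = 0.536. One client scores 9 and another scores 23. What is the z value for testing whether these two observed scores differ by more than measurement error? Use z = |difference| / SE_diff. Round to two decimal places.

1.96

Full-length reliability (Spearman-Brown) = 2(0.536)/(1+0.536) ≈ 0.69792
SEM = 9.20000·√(1 − 0.69792) ≈ 5.05651
Standard error of the difference = 5.05651·√2 ≈ 7.15099
z = 14 / 7.15099 ≈ 1.95777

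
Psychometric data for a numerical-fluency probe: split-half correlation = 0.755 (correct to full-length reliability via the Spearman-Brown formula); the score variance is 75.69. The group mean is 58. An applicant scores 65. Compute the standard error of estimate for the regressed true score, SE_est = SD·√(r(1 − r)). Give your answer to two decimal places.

3.02

SD = √75.69 ≈ 8.700
Full-length reliability (Spearman-Brown) = 2(0.755)/(1+0.755) ≈ 0.860
SE_est = 8.700*√(0.860*0.140) ≈ 3.015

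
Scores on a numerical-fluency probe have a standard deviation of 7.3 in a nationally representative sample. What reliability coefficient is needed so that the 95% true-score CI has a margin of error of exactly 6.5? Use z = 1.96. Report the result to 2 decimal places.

SEM needed = half-width / z = 6.5/1.96 ≃ 3.3163
Required reliability = 1 − (SEM/SD)² = 1 − 0.2064 ≃ 0.7936

0.79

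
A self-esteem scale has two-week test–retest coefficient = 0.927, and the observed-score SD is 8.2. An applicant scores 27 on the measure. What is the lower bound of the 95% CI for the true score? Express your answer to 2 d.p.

22.66

SEM = 8.2000 · √(1 − 0.9270) = 8.2000 · √0.0730 ≈ 8.2000 · 0.2702 ≈ 2.2155
Half-width = 1.96·2.2155 ≈ 4.3424
Lower limit = 27 − 4.3424 ≈ 22.6576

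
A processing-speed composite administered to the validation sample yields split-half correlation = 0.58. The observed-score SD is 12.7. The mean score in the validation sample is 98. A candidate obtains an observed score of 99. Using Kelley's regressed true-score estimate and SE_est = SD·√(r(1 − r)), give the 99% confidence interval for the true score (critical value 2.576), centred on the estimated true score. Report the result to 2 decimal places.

r_full = 2·0.58 / (1 + 0.58) ≃ 0.734
T̂ = r·X + (1 − r)·M = 0.734*99 + 0.266*98 ≃ 72.684 + 26.051 ≃ 98.734
SE_est = SD * √(r(1 − r)) = 12.700 * √0.195 ≃ 12.700 * 0.442 ≃ 5.610
CI = 98.734 ± 2.576 * 5.610 → [84.282, 113.187]

[84.28, 113.19]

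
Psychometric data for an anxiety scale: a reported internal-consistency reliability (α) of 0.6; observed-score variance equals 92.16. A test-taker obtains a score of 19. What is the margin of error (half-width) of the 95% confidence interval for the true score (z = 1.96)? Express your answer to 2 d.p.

SD = √92.16 = 9.6000
SEM = 9.6000 × √(1 − 0.6000) = 9.6000 × √0.4000 ≈ 9.6000 × 0.6325 ≈ 6.0716
Half-width = 1.96×6.0716 ≈ 11.9003

11.90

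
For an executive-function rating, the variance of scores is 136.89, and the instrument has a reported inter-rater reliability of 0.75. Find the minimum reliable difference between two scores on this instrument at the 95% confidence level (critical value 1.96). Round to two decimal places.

16.22

SD = √136.89 ≈ 11.7000
SEM = 11.7000 * √(1 − 0.7500) = 11.7000 * √0.2500 ≈ 11.7000 * 0.5000 ≈ 5.8500
SE_diff = √2 * SEM ≈ 8.2731
Minimum reliable difference = 1.96 * SE_diff ≈ 1.96 * 8.2731 ≈ 16.2154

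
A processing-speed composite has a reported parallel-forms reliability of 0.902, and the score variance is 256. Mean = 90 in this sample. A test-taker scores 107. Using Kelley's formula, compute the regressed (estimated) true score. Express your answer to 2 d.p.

Estimated true score = 0.9020·107 + (1 − 0.9020)·90 ≈ 105.3340

105.33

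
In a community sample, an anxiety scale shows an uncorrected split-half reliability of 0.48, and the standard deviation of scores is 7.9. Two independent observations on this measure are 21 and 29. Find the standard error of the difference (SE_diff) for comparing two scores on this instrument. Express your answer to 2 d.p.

Full-length reliability (Spearman-Brown) = 2(0.48)/(1+0.48) ≈ 0.649
SEM = 7.900·√(1 − 0.649) ≈ 4.683
SE_diff = SEM · √2 ≈ 4.683 · 1.414 ≈ 6.622

6.62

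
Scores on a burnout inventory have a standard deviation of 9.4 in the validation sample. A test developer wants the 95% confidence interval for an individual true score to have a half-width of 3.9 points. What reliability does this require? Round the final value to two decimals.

SEM needed = half-width / z = 3.9/1.96 ≈ 1.990
r = 1 − (1.990/9.4)² ≈ 1 − 0.045 ≈ 0.955

0.96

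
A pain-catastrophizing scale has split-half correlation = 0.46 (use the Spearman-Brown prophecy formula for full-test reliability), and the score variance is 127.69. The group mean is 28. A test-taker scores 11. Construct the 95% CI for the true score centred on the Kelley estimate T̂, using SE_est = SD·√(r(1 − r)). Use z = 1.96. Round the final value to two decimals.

σ = 127.69^(1/2) = 11.3000
Full-length reliability (Spearman-Brown) = 2(0.46)/(1+0.46) ≈ 0.6301
T̂ = 0.6301(11) + 0.3699(28) ≈ 17.2877
SE_est = SD · √(r(1 − r)) = 11.3000 · √0.2331 ≈ 11.3000 · 0.4828 ≈ 5.4553
95% CI: 17.2877 ± 10.6923 ≈ (6.5953, 27.9800)

[6.60, 27.98]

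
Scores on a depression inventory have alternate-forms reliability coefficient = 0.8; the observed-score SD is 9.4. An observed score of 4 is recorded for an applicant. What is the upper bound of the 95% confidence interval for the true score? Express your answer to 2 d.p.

12.24

The standard error of measurement is 9.4000·√(1 − 0.8000) ≈ 9.4000·0.4472 ≈ 4.2038.
Half-width = 1.96·4.2038 ≈ 8.2395
Upper limit = 4 + 8.2395 ≈ 12.2395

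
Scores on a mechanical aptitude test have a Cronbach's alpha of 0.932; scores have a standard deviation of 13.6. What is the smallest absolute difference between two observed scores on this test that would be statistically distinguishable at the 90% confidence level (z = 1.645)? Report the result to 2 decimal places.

The standard error of measurement is 13.6000*√(1 − 0.9320) ≈ 13.6000*0.2608 ≈ 3.5464.
SE_diff = SEM * √2 ≈ 3.5464 * 1.4142 ≈ 5.0154
Smallest detectable difference = 1.645*5.0154 ≈ 8.2504

8.25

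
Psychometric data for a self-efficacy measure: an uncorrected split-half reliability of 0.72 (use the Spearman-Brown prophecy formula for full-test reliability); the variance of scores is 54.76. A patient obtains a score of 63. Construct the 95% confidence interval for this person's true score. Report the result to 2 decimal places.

SD = √54.76 ≈ 7.40000
r_full = 2·0.72 / (1 + 0.72) ≈ 0.83721
SEM = 7.40000 · √(1 − 0.83721) = 7.40000 · √0.16279 ≈ 7.40000 · 0.40347 ≈ 2.98570
1.96 · SEM ≈ 5.85198
95% CI: 63 ± 5.85198 = [57.14802, 68.85198]

[57.15, 68.85]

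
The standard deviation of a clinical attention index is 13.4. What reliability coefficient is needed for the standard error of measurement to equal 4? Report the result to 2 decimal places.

0.91

Required reliability = 1 − (SEM/SD)² = 1 − 0.089 ≈ 0.911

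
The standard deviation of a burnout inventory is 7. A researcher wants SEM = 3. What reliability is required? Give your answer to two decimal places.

Required reliability = 1 − (SEM/SD)² = 1 − 0.184 ≈ 0.816

0.82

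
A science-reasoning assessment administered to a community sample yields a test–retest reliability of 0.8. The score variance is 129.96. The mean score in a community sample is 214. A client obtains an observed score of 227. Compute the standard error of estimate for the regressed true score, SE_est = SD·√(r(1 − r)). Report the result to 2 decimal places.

4.56

σ = 129.96^(1/2) = 11.40000
SE_est = SD * √(r(1 − r)) = 11.40000 * √0.16000 ≃ 11.40000 * 0.40000 ≃ 4.56000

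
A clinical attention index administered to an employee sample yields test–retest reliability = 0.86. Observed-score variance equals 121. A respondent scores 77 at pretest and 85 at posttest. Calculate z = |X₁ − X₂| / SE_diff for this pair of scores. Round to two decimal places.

SD = √121 = 11.000
SEM = 11.000·√(1 − 0.860) ≈ 4.116
SE_diff = SEM · √2 ≈ 4.116 · 1.414 ≈ 5.821
z = |77 − 85| / 5.821 = 8 / 5.821 ≈ 1.374

1.37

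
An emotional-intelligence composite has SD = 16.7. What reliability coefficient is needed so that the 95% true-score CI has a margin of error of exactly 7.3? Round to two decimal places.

0.95

Required SEM = 7.3 / 1.96 ≈ 3.7245
Required reliability = 1 − (SEM/SD)² = 1 − 0.0497 ≈ 0.9503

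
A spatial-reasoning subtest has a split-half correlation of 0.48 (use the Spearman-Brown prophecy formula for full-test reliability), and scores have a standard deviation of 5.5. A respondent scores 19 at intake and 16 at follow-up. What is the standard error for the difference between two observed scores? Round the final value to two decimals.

Spearman-Brown: r = 2(0.48) / (1 + 0.48) = 0.960 / 1.480 ≈ 0.649
The standard error of measurement is 5.500*√(1 − 0.649) ≈ 5.500*0.593 ≈ 3.260.
Standard error of the difference = 3.260·√2 ≈ 4.611

4.61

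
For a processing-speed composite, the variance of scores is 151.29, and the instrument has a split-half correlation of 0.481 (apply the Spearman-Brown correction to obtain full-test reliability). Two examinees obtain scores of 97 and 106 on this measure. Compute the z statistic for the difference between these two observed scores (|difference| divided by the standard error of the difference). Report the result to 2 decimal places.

0.87

SD = √151.29 = 12.300
r_full = 2·0.481 / (1 + 0.481) ≈ 0.650
SEM = 12.300 · √(1 − 0.650) = 12.300 · √0.350 ≈ 12.300 · 0.592 ≈ 7.281
SE_diff = √2 · SEM ≈ 10.297
z = 9 / 10.297 ≈ 0.874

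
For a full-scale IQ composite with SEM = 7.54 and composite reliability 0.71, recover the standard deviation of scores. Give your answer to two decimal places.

σ = SEM·(1 − r)^(−1/2) ≈ 7.54×1.85695 ≈ 14.00143

14.00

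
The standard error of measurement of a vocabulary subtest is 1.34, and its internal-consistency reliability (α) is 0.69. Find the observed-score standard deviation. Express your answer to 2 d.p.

2.41

SD = 1.34 / √(1 − 0.69) ≃ 2.407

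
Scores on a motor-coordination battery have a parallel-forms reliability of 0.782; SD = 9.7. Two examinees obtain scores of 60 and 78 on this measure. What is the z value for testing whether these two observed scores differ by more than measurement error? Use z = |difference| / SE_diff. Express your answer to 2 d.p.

SEM = 9.70000 × √(1 − 0.78200) = 9.70000 × √0.21800 ≈ 9.70000 × 0.46690 ≈ 4.52898
Standard error of the difference = 4.52898·√2 ≈ 6.40494
z = |60 − 78| / 6.40494 = 18 / 6.40494 ≈ 2.81033

2.81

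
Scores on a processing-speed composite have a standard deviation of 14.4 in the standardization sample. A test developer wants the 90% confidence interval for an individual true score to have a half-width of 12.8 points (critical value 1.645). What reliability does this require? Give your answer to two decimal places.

Required SEM = 12.8 / 1.645 ≈ 7.781
r = 1 − (SEM / SD)² = 1 − (7.781 / 14.4)² ≈ 1 − 0.292 ≈ 0.708

0.71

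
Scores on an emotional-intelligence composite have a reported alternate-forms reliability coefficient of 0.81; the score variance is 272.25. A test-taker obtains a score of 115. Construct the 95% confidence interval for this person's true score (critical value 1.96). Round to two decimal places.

SD = √272.25 ≃ 16.500
The standard error of measurement is 16.500×√(1 − 0.810) ≃ 16.500×0.436 ≃ 7.192.
Margin = 1.96 × 7.192 ≃ 14.097
95% CI: 115 ± 14.097 = [100.903, 129.097]

[100.90, 129.10]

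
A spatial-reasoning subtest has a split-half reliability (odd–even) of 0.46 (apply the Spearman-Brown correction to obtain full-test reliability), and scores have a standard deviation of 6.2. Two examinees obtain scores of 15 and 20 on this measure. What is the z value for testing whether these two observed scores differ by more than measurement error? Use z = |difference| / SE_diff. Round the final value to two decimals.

0.94

r_full = 2·0.46 / (1 + 0.46) ≈ 0.63014
The standard error of measurement is 6.20000·√(1 − 0.63014) ≈ 6.20000·0.60816 ≈ 3.77061.
SE_diff = SEM · √2 ≈ 3.77061 · 1.41421 ≈ 5.33245
z = |15 − 20| / 5.33245 = 5 / 5.33245 ≈ 0.93765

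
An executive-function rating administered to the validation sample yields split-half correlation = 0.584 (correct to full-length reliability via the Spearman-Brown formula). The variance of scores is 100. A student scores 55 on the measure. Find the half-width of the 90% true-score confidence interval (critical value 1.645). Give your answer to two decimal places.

SD = √100 = 10.0000
Spearman-Brown: r = 2(0.584) / (1 + 0.584) = 1.1680 / 1.5840 ≃ 0.7374
SEM = 10.0000 × √(1 − 0.7374) = 10.0000 × √0.2626 ≃ 10.0000 × 0.5125 ≃ 5.1247
Margin = 1.645 × 5.1247 ≃ 8.4301

8.43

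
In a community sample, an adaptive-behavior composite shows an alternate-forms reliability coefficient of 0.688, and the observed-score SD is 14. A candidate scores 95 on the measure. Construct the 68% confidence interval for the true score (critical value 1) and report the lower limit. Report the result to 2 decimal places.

87.18

The standard error of measurement is 14.00000·√(1 − 0.68800) ≈ 14.00000·0.55857 ≈ 7.81997.
1 · SEM ≈ 7.81997
Lower limit = 95 − 7.81997 ≈ 87.18003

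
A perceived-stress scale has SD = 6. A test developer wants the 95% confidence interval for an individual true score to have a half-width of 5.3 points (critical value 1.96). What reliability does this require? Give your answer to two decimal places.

Required SEM = 5.3 / 1.96 ≃ 2.7041
r = 1 − (SEM / SD)² = 1 − (2.7041 / 6)² ≃ 1 − 0.2031 ≃ 0.7969

0.80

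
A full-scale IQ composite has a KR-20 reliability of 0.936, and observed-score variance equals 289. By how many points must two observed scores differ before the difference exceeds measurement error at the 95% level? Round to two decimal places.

SD = √289 ≈ 17.000
SEM = 17.000*√(1 − 0.936) ≈ 4.301
Standard error of the difference = 4.301·√2 ≈ 6.082
Smallest detectable difference = 1.96*6.082 ≈ 11.921

11.92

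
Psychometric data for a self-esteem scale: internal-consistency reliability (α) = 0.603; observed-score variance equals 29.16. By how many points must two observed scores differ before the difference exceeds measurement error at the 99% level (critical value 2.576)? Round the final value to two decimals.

SD = √29.16 ≈ 5.400
SEM = 5.400 × √(1 − 0.603) = 5.400 × √0.397 ≈ 5.400 × 0.630 ≈ 3.402
SE_diff = SEM × √2 ≈ 3.402 × 1.414 ≈ 4.812
Smallest detectable difference = 2.576×4.812 ≈ 12.395

12.40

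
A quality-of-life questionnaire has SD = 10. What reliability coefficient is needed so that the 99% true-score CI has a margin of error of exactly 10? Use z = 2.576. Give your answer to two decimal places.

Required SEM = 10 / 2.576 ≈ 3.8820
r = 1 − (3.8820/10)² ≈ 1 − 0.1507 ≈ 0.8493

0.85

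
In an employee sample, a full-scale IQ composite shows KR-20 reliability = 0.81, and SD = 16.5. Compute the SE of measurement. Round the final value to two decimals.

7.19

SEM = 16.5000 × √(1 − 0.8100) = 16.5000 × √0.1900 ≃ 16.5000 × 0.4359 ≃ 7.1922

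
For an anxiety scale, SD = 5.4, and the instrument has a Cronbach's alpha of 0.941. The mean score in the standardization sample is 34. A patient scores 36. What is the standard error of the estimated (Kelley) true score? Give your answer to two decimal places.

SE_est = SD * √(r(1 − r)) = 5.40000 * √0.05552 ≃ 5.40000 * 0.23562 ≃ 1.27237

1.27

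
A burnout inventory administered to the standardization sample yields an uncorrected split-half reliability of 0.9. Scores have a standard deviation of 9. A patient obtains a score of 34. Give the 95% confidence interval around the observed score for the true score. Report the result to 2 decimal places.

Spearman-Brown: r = 2(0.9) / (1 + 0.9) = 1.800 / 1.900 ≃ 0.947
SEM = 9.000 · √(1 − 0.947) = 9.000 · √0.053 ≃ 9.000 · 0.229 ≃ 2.065
Half-width = 1.96·2.065 ≃ 4.047
Interval: (29.953, 38.047)

[29.95, 38.05]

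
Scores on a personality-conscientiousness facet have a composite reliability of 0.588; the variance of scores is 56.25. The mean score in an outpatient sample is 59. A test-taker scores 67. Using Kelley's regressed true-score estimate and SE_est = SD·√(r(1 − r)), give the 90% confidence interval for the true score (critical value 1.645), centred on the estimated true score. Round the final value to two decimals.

SD = √56.25 = 7.5000
Estimated true score = 0.5880×67 + (1 − 0.5880)×59 ≃ 63.7040
SE_est = 7.5000×√(0.5880×0.4120) ≃ 3.6915
90% CI: 63.7040 ± 6.0725 ≃ (57.6315, 69.7765)

[57.63, 69.78]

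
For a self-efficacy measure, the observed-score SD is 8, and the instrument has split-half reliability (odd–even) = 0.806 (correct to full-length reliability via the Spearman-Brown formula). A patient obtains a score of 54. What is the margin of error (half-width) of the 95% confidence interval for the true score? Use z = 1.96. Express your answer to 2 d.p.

r_full = 2·0.806 / (1 + 0.806) ≈ 0.893
SEM = 8.000·√(1 − 0.893) ≈ 2.622
Half-width = 1.96·2.622 ≈ 5.139

5.14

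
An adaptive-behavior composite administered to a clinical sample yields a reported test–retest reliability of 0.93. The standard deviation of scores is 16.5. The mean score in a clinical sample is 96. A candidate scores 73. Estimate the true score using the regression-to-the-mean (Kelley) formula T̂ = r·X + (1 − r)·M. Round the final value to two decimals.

Estimated true score = 0.930*73 + (1 − 0.930)*96 ≈ 74.610

74.61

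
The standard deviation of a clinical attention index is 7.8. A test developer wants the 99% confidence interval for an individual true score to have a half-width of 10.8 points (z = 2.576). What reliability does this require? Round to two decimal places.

0.71

SEM needed = half-width / z = 10.8/2.576 ≈ 4.193
Required reliability = 1 − (SEM/SD)² = 1 − 0.289 ≈ 0.711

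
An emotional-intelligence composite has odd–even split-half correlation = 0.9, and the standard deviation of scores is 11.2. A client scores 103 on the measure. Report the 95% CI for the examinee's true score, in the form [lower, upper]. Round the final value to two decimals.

[97.96, 108.04]

r_full = 2·0.9 / (1 + 0.9) ≈ 0.9474
SEM = 11.2000×√(1 − 0.9474) ≈ 2.5695
Half-width = 1.96×2.5695 ≈ 5.0361
CI = 103 ± 5.0361 → [97.9639, 108.0361]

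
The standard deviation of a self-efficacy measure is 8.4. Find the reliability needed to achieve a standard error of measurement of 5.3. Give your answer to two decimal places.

0.60

r = 1 − (SEM / SD)² = 1 − (5.3000 / 8.4)² ≃ 1 − 0.3981 ≃ 0.6019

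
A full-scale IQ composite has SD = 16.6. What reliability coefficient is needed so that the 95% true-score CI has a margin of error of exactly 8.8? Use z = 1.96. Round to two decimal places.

SEM needed = half-width / z = 8.8/1.96 ≈ 4.4898
r = 1 − (4.4898/16.6)² ≈ 1 − 0.0732 ≈ 0.9268

0.93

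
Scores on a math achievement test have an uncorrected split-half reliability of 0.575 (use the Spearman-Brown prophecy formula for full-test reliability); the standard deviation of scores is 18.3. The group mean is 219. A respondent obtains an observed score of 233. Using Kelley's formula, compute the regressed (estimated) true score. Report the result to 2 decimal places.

Spearman-Brown: r = 2(0.575) / (1 + 0.575) = 1.150 / 1.575 ≃ 0.730
Estimated true score = 0.730·233 + (1 − 0.730)·219 ≃ 229.222

229.22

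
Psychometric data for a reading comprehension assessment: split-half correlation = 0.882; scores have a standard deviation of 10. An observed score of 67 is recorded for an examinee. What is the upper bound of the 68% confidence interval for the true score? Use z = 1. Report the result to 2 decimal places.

69.50

r_full = 2·0.882 / (1 + 0.882) ≃ 0.9373
The standard error of measurement is 10.0000×√(1 − 0.9373) ≃ 10.0000×0.2504 ≃ 2.5040.
Margin = 1 × 2.5040 ≃ 2.5040
Upper bound: 67 + 2.5040 = 69.5040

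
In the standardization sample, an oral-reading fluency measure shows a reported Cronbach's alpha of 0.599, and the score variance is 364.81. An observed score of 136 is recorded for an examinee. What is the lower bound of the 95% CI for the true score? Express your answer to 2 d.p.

SD = √364.81 = 19.100
The standard error of measurement is 19.100×√(1 − 0.599) ≈ 19.100×0.633 ≈ 12.095.
Half-width = 1.96×12.095 ≈ 23.706
Lower bound: 136 − 23.706 = 112.294

112.29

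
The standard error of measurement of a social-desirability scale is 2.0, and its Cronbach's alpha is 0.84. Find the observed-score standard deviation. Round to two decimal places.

5.00

SD = 2.0 / √(1 − 0.84) ≃ 5.00000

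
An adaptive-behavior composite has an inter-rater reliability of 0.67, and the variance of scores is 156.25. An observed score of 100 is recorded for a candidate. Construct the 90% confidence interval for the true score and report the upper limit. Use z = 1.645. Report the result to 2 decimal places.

111.81

σ = 156.25^(1/2) = 12.5000
SEM = 12.5000 × √(1 − 0.6700) = 12.5000 × √0.3300 ≈ 12.5000 × 0.5745 ≈ 7.1807
1.645 × SEM ≈ 11.8123
Upper limit = 100 + 11.8123 ≈ 111.8123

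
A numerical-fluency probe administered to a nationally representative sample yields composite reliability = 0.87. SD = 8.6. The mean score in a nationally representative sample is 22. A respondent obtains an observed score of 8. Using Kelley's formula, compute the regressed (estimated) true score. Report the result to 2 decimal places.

9.82

Estimated true score = 0.870*8 + (1 − 0.870)*22 ≈ 9.820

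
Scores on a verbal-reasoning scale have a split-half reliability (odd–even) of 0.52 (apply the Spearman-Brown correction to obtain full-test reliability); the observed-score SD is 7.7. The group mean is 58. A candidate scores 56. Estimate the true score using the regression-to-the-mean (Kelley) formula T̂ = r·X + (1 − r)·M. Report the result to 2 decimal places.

56.63

Spearman-Brown: r = 2(0.52) / (1 + 0.52) = 1.0400 / 1.5200 ≈ 0.6842
T̂ = r·X + (1 − r)·M = 0.6842*56 + 0.3158*58 ≈ 38.3158 + 18.3158 ≈ 56.6316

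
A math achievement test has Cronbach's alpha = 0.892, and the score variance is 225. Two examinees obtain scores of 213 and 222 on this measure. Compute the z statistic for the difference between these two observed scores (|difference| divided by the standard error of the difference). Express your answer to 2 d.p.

SD = √225 = 15.0000
SEM = 15.0000 · √(1 − 0.8920) = 15.0000 · √0.1080 ≈ 15.0000 · 0.3286 ≈ 4.9295
SE_diff = √2 · SEM ≈ 6.9714
z = 9 / 6.9714 ≈ 1.2910

1.29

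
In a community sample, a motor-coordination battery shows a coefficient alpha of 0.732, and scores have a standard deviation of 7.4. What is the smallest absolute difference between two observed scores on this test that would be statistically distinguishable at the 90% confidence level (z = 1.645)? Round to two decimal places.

8.91

SEM = 7.400 * √(1 − 0.732) = 7.400 * √0.268 ≈ 7.400 * 0.518 ≈ 3.831
SE_diff = √2 * SEM ≈ 5.418
Minimum reliable difference = 1.645 * SE_diff ≈ 1.645 * 5.418 ≈ 8.912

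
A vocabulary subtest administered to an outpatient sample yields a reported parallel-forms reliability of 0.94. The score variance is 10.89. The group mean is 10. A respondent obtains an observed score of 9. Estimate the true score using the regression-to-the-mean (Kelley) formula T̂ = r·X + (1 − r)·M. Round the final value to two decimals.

Estimated true score = 0.940*9 + (1 − 0.940)*10 ≈ 9.060

9.06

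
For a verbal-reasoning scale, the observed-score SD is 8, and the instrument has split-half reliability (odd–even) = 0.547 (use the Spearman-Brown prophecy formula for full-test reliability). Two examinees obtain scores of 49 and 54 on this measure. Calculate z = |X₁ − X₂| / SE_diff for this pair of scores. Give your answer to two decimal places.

Full-length reliability (Spearman-Brown) = 2(0.547)/(1+0.547) ≈ 0.70718
SEM = 8.00000 * √(1 − 0.70718) = 8.00000 * √0.29282 ≈ 8.00000 * 0.54113 ≈ 4.32906
SE_diff = SEM * √2 ≈ 4.32906 * 1.41421 ≈ 6.12222
z = 5 / 6.12222 ≈ 0.81670

0.82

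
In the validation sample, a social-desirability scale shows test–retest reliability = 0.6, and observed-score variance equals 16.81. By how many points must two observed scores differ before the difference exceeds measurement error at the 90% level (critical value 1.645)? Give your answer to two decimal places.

σ = 16.81^(1/2) = 4.10000
SEM = 4.10000*√(1 − 0.60000) ≈ 2.59307
SE_diff = SEM * √2 ≈ 2.59307 * 1.41421 ≈ 3.66715
Smallest detectable difference = 1.645*3.66715 ≈ 6.03246

6.03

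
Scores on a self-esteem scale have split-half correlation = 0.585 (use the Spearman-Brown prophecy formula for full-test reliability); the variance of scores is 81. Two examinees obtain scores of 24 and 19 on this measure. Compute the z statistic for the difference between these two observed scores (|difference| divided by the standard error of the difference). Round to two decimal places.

SD = √81 ≈ 9.000
r_full = 2·0.585 / (1 + 0.585) ≈ 0.738
SEM = 9.000·√(1 − 0.738) ≈ 4.605
Standard error of the difference = 4.605·√2 ≈ 6.513
z = |24 − 19| / 6.513 = 5 / 6.513 ≈ 0.768

0.77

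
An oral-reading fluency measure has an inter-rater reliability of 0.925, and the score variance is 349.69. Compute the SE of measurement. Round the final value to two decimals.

σ = 349.69^(1/2) = 18.700
SEM = 18.700*√(1 − 0.925) ≈ 5.121

5.12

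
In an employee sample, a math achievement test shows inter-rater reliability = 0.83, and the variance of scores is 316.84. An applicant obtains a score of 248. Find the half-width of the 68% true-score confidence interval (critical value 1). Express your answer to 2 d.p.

7.34

σ = 316.84^(1/2) = 17.8000
The standard error of measurement is 17.8000·√(1 − 0.8300) ≈ 17.8000·0.4123 ≈ 7.3391.
Half-width = 1·7.3391 ≈ 7.3391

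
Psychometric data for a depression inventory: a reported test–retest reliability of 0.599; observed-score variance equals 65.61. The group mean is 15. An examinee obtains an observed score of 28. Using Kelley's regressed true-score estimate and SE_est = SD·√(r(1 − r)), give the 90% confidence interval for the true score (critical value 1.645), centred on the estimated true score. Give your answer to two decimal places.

[16.26, 29.32]

SD = √65.61 = 8.100
T̂ = r·X + (1 − r)·M = 0.599·28 + 0.401·15 = 16.772 + 6.015 ≈ 22.787
SE_est = 8.100·√[r(1 − r)] ≈ 3.970
CI = 22.787 ± 1.645 · 3.970 → [16.257, 29.317]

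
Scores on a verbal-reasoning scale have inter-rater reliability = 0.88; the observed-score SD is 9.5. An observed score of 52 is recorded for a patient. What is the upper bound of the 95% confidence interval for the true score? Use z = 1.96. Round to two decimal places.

58.45

SEM = 9.50000 · √(1 − 0.88000) = 9.50000 · √0.12000 ≈ 9.50000 · 0.34641 ≈ 3.29090
Half-width = 1.96·3.29090 ≈ 6.45016
Upper limit = 52 + 6.45016 ≈ 58.45016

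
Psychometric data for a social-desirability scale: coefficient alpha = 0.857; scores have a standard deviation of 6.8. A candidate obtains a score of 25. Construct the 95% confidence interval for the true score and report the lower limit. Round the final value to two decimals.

SEM = 6.8000 × √(1 − 0.8570) = 6.8000 × √0.1430 ≈ 6.8000 × 0.3782 ≈ 2.5714
Half-width = 1.96×2.5714 ≈ 5.0400
Lower limit = 25 − 5.0400 ≈ 19.9600

19.96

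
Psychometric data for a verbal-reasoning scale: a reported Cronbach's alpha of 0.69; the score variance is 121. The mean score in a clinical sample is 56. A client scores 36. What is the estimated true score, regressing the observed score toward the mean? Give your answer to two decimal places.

42.20

T̂ = 0.6900(36) + 0.3100(56) ≈ 42.2000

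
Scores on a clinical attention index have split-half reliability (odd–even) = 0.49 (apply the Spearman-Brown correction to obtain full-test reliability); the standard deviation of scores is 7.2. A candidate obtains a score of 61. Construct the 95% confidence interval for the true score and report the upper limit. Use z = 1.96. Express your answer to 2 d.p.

69.26

Full-length reliability (Spearman-Brown) = 2(0.49)/(1+0.49) ≃ 0.6577
SEM = 7.2000 * √(1 − 0.6577) = 7.2000 * √0.3423 ≃ 7.2000 * 0.5850 ≃ 4.2124
1.96 * SEM ≃ 8.2562
Upper limit = 61 + 8.2562 ≃ 69.2562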